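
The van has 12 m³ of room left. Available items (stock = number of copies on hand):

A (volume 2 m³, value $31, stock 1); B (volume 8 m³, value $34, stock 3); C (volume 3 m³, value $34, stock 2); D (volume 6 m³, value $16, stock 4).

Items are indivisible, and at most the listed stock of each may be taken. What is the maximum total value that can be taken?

$99

Best selections within volume 12 and stock limits:
- 1×A + 2×C: volume 8, value 99
- 2×C + 1×D: volume 12, value 84
- 1×A + 1×C + 1×D: volume 11, value 81
Best: $99.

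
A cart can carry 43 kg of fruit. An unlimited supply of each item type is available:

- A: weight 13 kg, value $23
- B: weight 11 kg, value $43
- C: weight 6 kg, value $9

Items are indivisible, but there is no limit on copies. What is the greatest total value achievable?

Best value-per-unit is B at 43/11; filling with it alone gives 3×43 = 129.
Optimal mix: 3×B + 1×C → weight 39, value 138.

$138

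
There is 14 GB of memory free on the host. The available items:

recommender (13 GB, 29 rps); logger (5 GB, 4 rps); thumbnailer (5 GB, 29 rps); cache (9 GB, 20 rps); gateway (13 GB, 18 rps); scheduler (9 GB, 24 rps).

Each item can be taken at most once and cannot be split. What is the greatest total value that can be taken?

Check high-value combinations within 14 GB:
- thumbnailer+scheduler: memory 5+9=14, value 29+24=53
- thumbnailer+cache: memory 5+9=14, value 29+20=49
- logger+thumbnailer: memory 5+5=10, value 4+29=33
Best: 53 rps.

53 rps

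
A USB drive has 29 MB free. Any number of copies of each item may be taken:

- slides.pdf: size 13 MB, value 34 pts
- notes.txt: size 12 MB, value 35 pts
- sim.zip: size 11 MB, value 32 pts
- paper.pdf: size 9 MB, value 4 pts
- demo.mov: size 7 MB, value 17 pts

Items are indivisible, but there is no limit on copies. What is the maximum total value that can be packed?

Best value-per-unit is notes.txt at 35/12; filling with it alone gives 2×35 = 70.
Optimal mix: 2×sim.zip + 1×demo.mov → size 29, value 81.

81 pts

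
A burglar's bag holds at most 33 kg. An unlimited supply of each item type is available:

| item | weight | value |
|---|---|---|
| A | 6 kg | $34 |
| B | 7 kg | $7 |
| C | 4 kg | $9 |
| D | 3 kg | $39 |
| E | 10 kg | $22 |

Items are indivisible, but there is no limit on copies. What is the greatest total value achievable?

$429

Best value-per-unit is D at 39/3, and filling with it alone uses weight 11×3=33. No mix of the others beats 11×39 = 429.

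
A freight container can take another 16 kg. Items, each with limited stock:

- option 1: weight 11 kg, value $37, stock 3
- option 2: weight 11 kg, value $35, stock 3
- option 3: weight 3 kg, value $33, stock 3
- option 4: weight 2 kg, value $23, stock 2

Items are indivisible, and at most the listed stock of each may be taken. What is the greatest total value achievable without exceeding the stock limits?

$145

Top feasible selections:
- 3×option 3 + 2×option 4: weight 13, value 145
- 3×option 3 + 1×option 4: weight 11, value 122
Best: $145.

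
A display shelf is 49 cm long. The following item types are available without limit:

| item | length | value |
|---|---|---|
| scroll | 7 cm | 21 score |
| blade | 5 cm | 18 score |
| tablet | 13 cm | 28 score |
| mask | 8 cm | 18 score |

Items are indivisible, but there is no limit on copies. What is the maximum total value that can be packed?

Best value-per-unit is blade at 18/5; filling with it alone gives 9×18 = 162.
Optimal mix: 2×scroll + 7×blade → length 49, value 168.

168 score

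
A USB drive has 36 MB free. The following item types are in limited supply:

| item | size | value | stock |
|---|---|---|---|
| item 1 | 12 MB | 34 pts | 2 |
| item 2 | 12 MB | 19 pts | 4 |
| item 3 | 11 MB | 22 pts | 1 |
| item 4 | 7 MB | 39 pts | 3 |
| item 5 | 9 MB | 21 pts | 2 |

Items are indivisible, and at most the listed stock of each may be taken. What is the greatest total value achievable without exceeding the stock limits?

151 pts

Best selections within size 36 and stock limits:
- 1×item 1 + 3×item 4: size 33, value 151
- 1×item 3 + 3×item 4: size 32, value 139
- 3×item 4 + 1×item 5: size 30, value 138
- 1×item 2 + 3×item 4: size 33, value 136
Best: 151 pts.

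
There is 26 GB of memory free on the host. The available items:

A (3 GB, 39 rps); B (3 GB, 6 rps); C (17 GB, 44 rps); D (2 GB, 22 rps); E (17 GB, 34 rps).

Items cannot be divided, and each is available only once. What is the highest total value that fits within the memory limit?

Check high-value combinations within 26 GB:
- A+B+C+D: memory 3+3+17+2=25, value 39+6+44+22=111
- A+C+D: memory 3+17+2=22, value 39+44+22=105
- A+B+D+E: memory 3+3+2+17=25, value 39+6+22+34=101
- A+D+E: memory 3+2+17=22, value 39+22+34=95
Best: 111 rps.

111 rps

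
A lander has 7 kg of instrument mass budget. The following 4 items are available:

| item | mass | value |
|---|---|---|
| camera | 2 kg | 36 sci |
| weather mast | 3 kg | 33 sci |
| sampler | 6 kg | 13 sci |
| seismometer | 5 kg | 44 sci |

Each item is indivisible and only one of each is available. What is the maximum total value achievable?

80 sci

This is a 0/1 knapsack; check combinations near the capacity.
- camera+seismometer: mass 2+5=7, value 36+44=80
- camera+weather mast: mass 2+3=5, value 36+33=69
- seismometer: mass 5, value 44
Best: 80 sci.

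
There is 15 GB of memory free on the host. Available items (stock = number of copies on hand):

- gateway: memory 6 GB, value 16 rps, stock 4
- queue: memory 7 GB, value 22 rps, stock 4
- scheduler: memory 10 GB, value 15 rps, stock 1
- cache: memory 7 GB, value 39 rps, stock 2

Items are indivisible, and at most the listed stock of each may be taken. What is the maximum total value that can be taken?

Top feasible selections:
- 2×cache: memory 14, value 78
- 1×queue + 1×cache: memory 14, value 61
- 1×gateway + 1×cache: memory 13, value 55
- 2×queue: memory 14, value 44
Best: 78 rps.

78 rps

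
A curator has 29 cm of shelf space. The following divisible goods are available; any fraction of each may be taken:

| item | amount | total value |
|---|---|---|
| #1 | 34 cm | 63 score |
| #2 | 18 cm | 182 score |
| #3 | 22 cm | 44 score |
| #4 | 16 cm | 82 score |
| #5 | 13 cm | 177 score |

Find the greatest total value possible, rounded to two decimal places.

338.78

Take in order of value per unit:
- #5 (177/13 per unit): all 13 → value 177, running total 177.00
- #2 (182/18 per unit): 16 of 18 → value 16×182/18 = 161.7778, running total 338.78
Total 338.78.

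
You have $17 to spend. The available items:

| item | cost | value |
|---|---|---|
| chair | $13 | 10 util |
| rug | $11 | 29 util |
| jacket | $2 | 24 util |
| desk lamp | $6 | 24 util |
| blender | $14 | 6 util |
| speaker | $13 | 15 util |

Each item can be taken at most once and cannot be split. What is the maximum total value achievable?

53 util

This is a 0/1 knapsack; check combinations near the capacity.
- rug+jacket: cost 11+2=13, value 29+24=53
- rug+desk lamp: cost 11+6=17, value 29+24=53
- jacket+desk lamp: cost 2+6=8, value 24+24=48
- jacket+speaker: cost 2+13=15, value 24+15=39
- chair+jacket: cost 13+2=15, value 10+24=34
Best: 53 util.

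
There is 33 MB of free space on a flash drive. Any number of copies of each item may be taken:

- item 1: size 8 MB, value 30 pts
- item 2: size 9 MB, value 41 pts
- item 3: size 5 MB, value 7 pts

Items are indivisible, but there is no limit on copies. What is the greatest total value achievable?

131 pts

Best value-per-unit is item 2 at 41/9; filling with it alone gives 3×41 = 123.
Optimal mix: 3×item 1 + 1×item 2 → size 33, value 131.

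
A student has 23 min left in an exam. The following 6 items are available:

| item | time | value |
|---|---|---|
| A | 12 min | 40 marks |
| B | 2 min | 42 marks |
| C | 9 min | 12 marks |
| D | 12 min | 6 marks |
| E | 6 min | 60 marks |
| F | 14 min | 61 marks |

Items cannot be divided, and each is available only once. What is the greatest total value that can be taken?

Check high-value combinations within 23 min:
- B+E+F: time 2+6+14=22, value 42+60+61=163
- A+B+E: time 12+2+6=20, value 40+42+60=142
- E+F: time 6+14=20, value 60+61=121
- B+C+E: time 2+9+6=17, value 42+12+60=114
Best: 163 marks.

163 marks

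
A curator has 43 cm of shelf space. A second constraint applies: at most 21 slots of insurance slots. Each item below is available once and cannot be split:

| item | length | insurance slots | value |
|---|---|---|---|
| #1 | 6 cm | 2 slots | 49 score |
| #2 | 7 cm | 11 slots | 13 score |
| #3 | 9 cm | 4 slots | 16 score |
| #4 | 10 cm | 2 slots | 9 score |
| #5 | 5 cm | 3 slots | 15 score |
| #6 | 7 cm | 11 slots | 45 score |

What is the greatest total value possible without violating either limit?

Feasible sets respecting both limits:
- #1+#3+#5+#6: length 27, insurance slots 20, value 125
- #1+#3+#4+#6: length 32, insurance slots 19, value 119
- #1+#4+#5+#6: length 28, insurance slots 18, value 118
- #1+#3+#6: length 22, insurance slots 17, value 110
Best: 125 score.

125 score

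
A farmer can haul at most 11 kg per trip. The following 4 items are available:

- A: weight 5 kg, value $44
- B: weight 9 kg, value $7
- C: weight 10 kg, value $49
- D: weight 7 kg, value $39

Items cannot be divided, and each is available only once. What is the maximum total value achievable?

Check high-value combinations within 11 kg:
- C: weight 10, value 49
- A: weight 5, value 44
- D: weight 7, value 39
Best: $49.

$49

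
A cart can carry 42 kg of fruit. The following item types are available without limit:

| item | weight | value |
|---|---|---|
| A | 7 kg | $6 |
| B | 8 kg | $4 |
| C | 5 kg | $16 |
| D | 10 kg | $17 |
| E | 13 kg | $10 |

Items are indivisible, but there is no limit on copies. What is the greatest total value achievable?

Best value-per-unit is C at 16/5, and filling with it alone uses weight 8×5=40. No mix of the others beats 8×16 = 128.

$128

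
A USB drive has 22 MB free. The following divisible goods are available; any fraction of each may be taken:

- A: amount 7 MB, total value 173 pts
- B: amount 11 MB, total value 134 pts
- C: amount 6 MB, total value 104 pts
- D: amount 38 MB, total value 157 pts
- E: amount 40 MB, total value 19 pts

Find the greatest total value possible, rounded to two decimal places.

386.64

Take in order of value per unit:
- A (173/7 per unit): all 7 → value 173, running total 173.00
- C (104/6 per unit): all 6 → value 104, running total 277.00
- B (134/11 per unit): 9 of 11 → value 9×134/11 = 109.6364, running total 386.64
Total 386.64.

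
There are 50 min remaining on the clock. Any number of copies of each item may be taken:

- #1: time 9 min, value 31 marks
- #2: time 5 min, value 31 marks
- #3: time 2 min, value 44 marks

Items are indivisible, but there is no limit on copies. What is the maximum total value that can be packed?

1100 marks

Best value-per-unit is #3 at 44/2, and filling with it alone uses time 25×2=50. No mix of the others beats 25×44 = 1100.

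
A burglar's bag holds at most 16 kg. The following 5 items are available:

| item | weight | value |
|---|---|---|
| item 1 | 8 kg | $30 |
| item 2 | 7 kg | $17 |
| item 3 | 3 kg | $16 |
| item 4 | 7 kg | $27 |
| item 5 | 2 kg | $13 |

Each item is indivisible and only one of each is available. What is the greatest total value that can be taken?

$59

Check high-value combinations within 16 kg:
- item 1+item 3+item 5: weight 8+3+2=13, value 30+16+13=59
- item 1+item 4: weight 8+7=15, value 30+27=57
- item 2+item 4+item 5: weight 7+7+2=16, value 17+27+13=57
- item 3+item 4+item 5: weight 3+7+2=12, value 16+27+13=56
Best: $59.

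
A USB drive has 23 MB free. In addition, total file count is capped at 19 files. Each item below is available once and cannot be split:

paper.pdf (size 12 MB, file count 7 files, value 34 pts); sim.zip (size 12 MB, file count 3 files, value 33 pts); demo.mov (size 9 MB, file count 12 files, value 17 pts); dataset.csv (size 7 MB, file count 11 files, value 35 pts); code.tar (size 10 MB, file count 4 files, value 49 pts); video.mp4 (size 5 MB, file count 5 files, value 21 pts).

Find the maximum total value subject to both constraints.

84 pts

Feasible sets respecting both limits:
- dataset.csv+code.tar: size 17, file count 15, value 84
- paper.pdf+code.tar: size 22, file count 11, value 83
- sim.zip+code.tar: size 22, file count 7, value 82
Best: 84 pts.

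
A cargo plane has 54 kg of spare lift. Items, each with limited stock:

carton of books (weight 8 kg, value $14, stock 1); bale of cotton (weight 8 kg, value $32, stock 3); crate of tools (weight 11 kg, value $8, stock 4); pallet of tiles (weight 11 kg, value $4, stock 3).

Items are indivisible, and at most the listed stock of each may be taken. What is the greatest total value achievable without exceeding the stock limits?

Best selections within weight 54 and stock limits:
- 1×carton of books + 3×bale of cotton + 2×crate of tools: weight 54, value 126
- 1×carton of books + 3×bale of cotton + 1×crate of tools + 1×pallet of tiles: weight 54, value 122
- 1×carton of books + 3×bale of cotton + 1×crate of tools: weight 43, value 118
- 1×carton of books + 3×bale of cotton + 2×pallet of tiles: weight 54, value 118
Best: $126.

$126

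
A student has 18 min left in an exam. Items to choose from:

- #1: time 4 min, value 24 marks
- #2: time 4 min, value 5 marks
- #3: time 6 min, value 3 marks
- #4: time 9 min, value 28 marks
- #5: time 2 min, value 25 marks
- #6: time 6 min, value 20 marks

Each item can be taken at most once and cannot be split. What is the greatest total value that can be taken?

77 marks

This is a 0/1 knapsack; check combinations near the capacity.
- #1+#4+#5: time 4+9+2=15, value 24+28+25=77
- #1+#2+#5+#6: time 4+4+2+6=16, value 24+5+25+20=74
- #4+#5+#6: time 9+2+6=17, value 28+25+20=73
- #1+#3+#5+#6: time 4+6+2+6=18, value 24+3+25+20=72
Best: 77 marks.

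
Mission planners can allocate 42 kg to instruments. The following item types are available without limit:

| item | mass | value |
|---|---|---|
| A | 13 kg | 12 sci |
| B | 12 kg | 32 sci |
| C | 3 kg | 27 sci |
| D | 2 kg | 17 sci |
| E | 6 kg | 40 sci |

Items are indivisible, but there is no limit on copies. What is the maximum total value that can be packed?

Best value-per-unit is C at 27/3, and filling with it alone uses mass 14×3=42. No mix of the others beats 14×27 = 378.

378 sci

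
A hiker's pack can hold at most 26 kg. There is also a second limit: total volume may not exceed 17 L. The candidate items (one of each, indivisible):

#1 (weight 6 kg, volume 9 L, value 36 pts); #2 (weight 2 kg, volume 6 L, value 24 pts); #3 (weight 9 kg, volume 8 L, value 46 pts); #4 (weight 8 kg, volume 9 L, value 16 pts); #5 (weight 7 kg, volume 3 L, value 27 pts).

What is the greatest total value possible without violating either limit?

Feasible sets respecting both limits:
- #2+#3+#5: weight 18, volume 17, value 97
- #1+#3: weight 15, volume 17, value 82
- #3+#5: weight 16, volume 11, value 73
Best: 97 pts.

97 pts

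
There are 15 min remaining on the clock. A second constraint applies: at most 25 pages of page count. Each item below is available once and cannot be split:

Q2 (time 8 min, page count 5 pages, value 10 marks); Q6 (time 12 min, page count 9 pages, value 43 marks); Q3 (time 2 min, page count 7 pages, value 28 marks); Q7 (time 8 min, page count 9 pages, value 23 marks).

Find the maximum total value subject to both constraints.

71 marks

Feasible sets respecting both limits:
- Q6+Q3: time 14, page count 16, value 71
- Q3+Q7: time 10, page count 16, value 51
- Q6: time 12, page count 9, value 43
- Q2+Q3: time 10, page count 12, value 38
Best: 71 marks.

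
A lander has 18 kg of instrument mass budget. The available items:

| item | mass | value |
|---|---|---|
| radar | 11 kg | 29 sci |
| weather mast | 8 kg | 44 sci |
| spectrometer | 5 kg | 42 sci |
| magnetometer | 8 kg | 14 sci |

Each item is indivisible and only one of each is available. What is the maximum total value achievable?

86 sci

Check high-value combinations within 18 kg:
- weather mast+spectrometer: mass 8+5=13, value 44+42=86
- radar+spectrometer: mass 11+5=16, value 29+42=71
- weather mast+magnetometer: mass 8+8=16, value 44+14=58
Best: 86 sci.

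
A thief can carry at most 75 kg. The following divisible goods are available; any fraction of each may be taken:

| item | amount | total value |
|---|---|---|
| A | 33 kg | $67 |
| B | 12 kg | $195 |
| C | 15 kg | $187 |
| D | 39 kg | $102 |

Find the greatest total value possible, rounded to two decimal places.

Take in order of value per unit:
- B (195/12 per unit): all 12 → value 195, running total 195.00
- C (187/15 per unit): all 15 → value 187, running total 382.00
- D (102/39 per unit): all 39 → value 102, running total 484.00
- A (67/33 per unit): 9 of 33 → value 9×67/33 = 18.2727, running total 502.27
Total 502.27.

502.27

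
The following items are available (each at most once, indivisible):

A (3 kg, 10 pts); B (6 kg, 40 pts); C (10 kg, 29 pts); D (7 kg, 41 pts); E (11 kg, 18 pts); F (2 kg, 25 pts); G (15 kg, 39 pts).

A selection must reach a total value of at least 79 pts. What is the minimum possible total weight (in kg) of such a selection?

13

Subsets with value ≥ 79, sorted by total weight:
- B+D: weight 13, value 81
- B+D+F: weight 15, value 106
- A+B+D: weight 16, value 91
- A+B+D+F: weight 18, value 116
Minimum weight: 13 kg.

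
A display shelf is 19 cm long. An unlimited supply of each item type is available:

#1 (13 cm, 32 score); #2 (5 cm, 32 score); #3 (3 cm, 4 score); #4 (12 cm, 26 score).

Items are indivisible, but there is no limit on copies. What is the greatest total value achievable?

Best value-per-unit is #2 at 32/5; filling with it alone gives 3×32 = 96.
Optimal mix: 3×#2 + 1×#3 → length 18, value 100.

100 score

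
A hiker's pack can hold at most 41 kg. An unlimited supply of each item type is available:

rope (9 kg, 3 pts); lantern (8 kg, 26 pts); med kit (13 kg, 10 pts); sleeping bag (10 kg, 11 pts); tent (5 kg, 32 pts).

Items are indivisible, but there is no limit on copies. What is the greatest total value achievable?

256 pts

Best value-per-unit is tent at 32/5, and filling with it alone uses weight 8×5=40. No mix of the others beats 8×32 = 256.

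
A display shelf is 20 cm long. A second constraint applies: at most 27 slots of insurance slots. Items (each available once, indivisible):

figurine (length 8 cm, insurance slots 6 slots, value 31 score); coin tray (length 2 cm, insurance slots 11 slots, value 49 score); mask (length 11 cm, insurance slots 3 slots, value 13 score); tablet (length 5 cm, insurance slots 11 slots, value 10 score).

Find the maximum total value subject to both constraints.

80 score

Feasible sets respecting both limits:
- figurine+coin tray: length 10, insurance slots 17, value 80
- coin tray+mask+tablet: length 18, insurance slots 25, value 72
- coin tray+mask: length 13, insurance slots 14, value 62
Best: 80 score.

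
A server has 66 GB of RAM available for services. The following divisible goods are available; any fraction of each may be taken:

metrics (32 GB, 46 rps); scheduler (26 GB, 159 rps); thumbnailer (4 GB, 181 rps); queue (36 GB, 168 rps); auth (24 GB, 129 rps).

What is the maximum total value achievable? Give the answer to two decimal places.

525.00

Take in order of value per unit:
- thumbnailer (181/4 per unit): all 4 → value 181, running total 181.00
- scheduler (159/26 per unit): all 26 → value 159, running total 340.00
- auth (129/24 per unit): all 24 → value 129, running total 469.00
- queue (168/36 per unit): 12 of 36 → value 12×168/36 = 56.0000, running total 525.00
Total 525.00.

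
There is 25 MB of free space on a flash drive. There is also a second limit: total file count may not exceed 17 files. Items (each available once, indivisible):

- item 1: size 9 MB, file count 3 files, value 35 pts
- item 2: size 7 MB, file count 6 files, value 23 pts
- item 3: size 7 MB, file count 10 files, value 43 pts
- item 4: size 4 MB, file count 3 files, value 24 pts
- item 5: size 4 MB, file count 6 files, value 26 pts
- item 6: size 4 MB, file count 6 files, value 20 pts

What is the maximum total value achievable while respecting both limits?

102 pts

Feasible sets respecting both limits:
- item 1+item 3+item 4: size 20, file count 16, value 102
- item 1+item 4+item 5: size 17, file count 12, value 85
- item 1+item 2+item 5: size 20, file count 15, value 84
- item 1+item 2+item 4: size 20, file count 12, value 82
Best: 102 pts.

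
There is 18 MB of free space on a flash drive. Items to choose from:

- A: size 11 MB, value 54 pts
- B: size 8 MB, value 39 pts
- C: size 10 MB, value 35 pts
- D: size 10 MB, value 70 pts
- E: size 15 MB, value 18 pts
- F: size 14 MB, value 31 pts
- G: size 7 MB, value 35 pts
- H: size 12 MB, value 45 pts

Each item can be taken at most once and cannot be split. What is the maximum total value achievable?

109 pts

This is a 0/1 knapsack; check combinations near the capacity.
- B+D: size 8+10=18, value 39+70=109
- D+G: size 10+7=17, value 70+35=105
- A+G: size 11+7=18, value 54+35=89
- B+G: size 8+7=15, value 39+35=74
- B+C: size 8+10=18, value 39+35=74
Best: 109 pts.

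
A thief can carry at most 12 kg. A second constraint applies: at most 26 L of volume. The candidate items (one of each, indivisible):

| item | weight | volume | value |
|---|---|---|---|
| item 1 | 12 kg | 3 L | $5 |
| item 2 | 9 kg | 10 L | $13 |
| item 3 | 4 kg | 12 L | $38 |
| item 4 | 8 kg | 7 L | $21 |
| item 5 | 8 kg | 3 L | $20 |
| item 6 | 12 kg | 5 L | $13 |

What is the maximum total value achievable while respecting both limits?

Feasible sets respecting both limits:
- item 3+item 4: weight 12, volume 19, value 59
- item 3+item 5: weight 12, volume 15, value 58
- item 3: weight 4, volume 12, value 38
- item 4: weight 8, volume 7, value 21
Best: $59.

$59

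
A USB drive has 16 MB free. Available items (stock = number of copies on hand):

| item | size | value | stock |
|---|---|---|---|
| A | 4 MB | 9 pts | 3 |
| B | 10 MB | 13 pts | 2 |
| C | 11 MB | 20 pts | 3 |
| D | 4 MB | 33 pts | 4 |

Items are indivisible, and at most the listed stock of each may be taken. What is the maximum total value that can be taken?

Best selections within size 16 and stock limits:
- 4×D: size 16, value 132
- 1×A + 3×D: size 16, value 108
- 3×D: size 12, value 99
Best: 132 pts.

132 pts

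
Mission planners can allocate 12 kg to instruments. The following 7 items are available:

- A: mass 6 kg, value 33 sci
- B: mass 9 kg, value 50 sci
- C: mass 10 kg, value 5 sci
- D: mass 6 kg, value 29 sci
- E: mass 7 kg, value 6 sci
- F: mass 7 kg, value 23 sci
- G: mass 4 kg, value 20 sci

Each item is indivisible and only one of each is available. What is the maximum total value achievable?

Check high-value combinations within 12 kg:
- A+D: mass 6+6=12, value 33+29=62
- A+G: mass 6+4=10, value 33+20=53
- B: mass 9, value 50
- D+G: mass 6+4=10, value 29+20=49
Best: 62 sci.

62 sci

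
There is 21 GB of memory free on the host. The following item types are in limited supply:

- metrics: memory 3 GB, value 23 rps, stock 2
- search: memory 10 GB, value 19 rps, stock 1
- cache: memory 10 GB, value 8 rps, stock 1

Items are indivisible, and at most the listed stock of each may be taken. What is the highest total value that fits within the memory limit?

Top feasible selections:
- 2×metrics + 1×search: memory 16, value 65
- 2×metrics + 1×cache: memory 16, value 54
Best: 65 rps.

65 rps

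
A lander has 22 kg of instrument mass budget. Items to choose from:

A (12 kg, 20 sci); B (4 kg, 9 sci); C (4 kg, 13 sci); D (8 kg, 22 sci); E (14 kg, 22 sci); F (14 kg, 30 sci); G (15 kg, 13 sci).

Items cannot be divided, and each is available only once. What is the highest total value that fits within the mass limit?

52 sci

Check high-value combinations within 22 kg:
- B+C+F: mass 4+4+14=22, value 9+13+30=52
- D+F: mass 8+14=22, value 22+30=52
- B+C+D: mass 4+4+8=16, value 9+13+22=44
- B+C+E: mass 4+4+14=22, value 9+13+22=44
- D+E: mass 8+14=22, value 22+22=44
Best: 52 sci.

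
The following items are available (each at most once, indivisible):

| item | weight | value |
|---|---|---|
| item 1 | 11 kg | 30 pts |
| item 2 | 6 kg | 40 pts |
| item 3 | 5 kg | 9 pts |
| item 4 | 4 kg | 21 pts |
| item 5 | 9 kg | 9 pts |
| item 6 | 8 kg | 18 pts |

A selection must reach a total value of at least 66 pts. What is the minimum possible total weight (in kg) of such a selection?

Subsets with value ≥ 66, sorted by total weight:
- item 2+item 3+item 4: weight 15, value 70
- item 1+item 2: weight 17, value 70
- item 2+item 4+item 6: weight 18, value 79
Minimum weight: 15 kg.

15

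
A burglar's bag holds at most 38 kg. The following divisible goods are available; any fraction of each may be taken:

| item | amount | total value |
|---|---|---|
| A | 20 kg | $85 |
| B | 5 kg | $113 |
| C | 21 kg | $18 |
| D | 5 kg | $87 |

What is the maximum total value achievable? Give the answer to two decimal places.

Take in order of value per unit:
- B (113/5 per unit): all 5 → value 113, running total 113.00
- D (87/5 per unit): all 5 → value 87, running total 200.00
- A (85/20 per unit): all 20 → value 85, running total 285.00
- C (18/21 per unit): 8 of 21 → value 8×18/21 = 6.8571, running total 291.86
Total 291.86.

291.86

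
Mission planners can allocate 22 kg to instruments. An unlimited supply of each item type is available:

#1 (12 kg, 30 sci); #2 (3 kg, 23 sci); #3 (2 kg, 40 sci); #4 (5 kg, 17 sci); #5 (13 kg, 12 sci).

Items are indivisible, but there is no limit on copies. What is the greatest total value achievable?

440 sci

Best value-per-unit is #3 at 40/2, and filling with it alone uses mass 11×2=22. No mix of the others beats 11×40 = 440.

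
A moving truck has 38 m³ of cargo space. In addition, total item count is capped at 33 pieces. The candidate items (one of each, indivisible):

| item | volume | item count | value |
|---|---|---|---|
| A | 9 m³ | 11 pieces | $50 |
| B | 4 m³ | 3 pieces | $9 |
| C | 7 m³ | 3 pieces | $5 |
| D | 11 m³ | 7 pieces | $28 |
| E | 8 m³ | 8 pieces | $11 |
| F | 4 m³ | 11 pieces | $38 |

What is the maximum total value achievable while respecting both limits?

$125

Feasible sets respecting both limits:
- A+B+D+F: volume 28, item count 32, value 125
- A+C+D+F: volume 31, item count 32, value 121
- A+D+F: volume 24, item count 29, value 116
- A+B+E+F: volume 25, item count 33, value 108
Best: $125.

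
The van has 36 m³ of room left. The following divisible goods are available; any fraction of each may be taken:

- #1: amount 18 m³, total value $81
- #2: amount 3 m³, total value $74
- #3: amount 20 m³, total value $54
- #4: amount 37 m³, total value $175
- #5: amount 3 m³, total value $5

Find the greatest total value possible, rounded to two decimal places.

230.08

Take in order of value per unit:
- #2 (74/3 per unit): all 3 → value 74, running total 74.00
- #4 (175/37 per unit): 33 of 37 → value 33×175/37 = 156.0811, running total 230.08
Total 230.08.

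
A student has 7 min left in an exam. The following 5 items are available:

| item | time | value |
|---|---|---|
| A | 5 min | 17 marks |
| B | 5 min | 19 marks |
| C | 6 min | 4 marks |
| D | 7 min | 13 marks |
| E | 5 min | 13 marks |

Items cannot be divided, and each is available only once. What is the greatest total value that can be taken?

Check high-value combinations within 7 min:
- B: time 5, value 19
- A: time 5, value 17
- E: time 5, value 13
- D: time 7, value 13
- C: time 6, value 4
Best: 19 marks.

19 marks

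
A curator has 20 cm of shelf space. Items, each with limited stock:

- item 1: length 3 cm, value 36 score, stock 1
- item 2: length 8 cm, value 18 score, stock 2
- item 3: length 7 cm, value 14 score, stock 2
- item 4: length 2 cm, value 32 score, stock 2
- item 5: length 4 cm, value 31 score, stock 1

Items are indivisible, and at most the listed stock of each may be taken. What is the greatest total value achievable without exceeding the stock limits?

Top feasible selections:
- 1×item 1 + 1×item 2 + 2×item 4 + 1×item 5: length 19, value 149
- 1×item 1 + 1×item 3 + 2×item 4 + 1×item 5: length 18, value 145
- 1×item 1 + 2×item 4 + 1×item 5: length 11, value 131
- 1×item 1 + 1×item 2 + 2×item 4: length 15, value 118
Best: 149 score.

149 score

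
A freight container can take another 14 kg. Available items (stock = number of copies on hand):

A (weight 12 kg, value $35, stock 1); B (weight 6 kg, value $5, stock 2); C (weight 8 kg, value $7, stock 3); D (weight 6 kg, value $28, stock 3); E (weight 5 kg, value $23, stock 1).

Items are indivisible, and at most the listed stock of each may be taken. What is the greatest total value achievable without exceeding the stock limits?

Best selections within weight 14 and stock limits:
- 2×D: weight 12, value 56
- 1×D + 1×E: weight 11, value 51
Best: $56.

$56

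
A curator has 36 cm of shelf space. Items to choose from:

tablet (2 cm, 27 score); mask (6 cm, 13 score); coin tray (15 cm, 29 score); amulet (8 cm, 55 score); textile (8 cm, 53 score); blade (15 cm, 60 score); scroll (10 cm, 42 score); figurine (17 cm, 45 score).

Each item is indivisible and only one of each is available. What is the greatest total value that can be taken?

195 score

Check high-value combinations within 36 cm:
- tablet+amulet+textile+blade: length 2+8+8+15=33, value 27+55+53+60=195
- tablet+mask+amulet+textile+scroll: length 2+6+8+8+10=34, value 27+13+55+53+42=190
- tablet+amulet+blade+scroll: length 2+8+15+10=35, value 27+55+60+42=184
- tablet+textile+blade+scroll: length 2+8+15+10=35, value 27+53+60+42=182
- tablet+amulet+textile+figurine: length 2+8+8+17=35, value 27+55+53+45=180
Best: 195 score.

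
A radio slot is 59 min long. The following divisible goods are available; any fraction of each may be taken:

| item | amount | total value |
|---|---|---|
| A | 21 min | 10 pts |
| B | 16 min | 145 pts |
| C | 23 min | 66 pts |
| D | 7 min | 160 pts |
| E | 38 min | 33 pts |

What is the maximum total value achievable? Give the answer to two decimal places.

382.29

Take in order of value per unit:
- D (160/7 per unit): all 7 → value 160, running total 160.00
- B (145/16 per unit): all 16 → value 145, running total 305.00
- C (66/23 per unit): all 23 → value 66, running total 371.00
- E (33/38 per unit): 13 of 38 → value 13×33/38 = 11.2895, running total 382.29
Total 382.29.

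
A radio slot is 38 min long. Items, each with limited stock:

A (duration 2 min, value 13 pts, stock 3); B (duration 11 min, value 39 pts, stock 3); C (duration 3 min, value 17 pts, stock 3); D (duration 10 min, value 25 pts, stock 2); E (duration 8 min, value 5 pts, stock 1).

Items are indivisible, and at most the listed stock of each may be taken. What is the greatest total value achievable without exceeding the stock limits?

168 pts

Top feasible selections:
- 3×A + 2×B + 3×C: duration 37, value 168
- 2×A + 2×B + 3×C: duration 35, value 155
Best: 168 pts.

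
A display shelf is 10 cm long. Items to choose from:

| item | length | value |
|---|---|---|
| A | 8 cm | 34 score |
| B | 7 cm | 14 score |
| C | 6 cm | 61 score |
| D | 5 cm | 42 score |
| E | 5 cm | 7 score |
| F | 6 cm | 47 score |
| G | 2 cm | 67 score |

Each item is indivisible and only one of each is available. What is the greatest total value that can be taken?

Check high-value combinations within 10 cm:
- C+G: length 6+2=8, value 61+67=128
- F+G: length 6+2=8, value 47+67=114
- D+G: length 5+2=7, value 42+67=109
Best: 128 score.

128 score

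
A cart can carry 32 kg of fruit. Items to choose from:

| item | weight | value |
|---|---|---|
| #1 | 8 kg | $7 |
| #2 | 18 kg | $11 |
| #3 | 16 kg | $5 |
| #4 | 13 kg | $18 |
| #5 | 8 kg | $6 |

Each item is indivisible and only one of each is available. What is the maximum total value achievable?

Check high-value combinations within 32 kg:
- #1+#4+#5: weight 8+13+8=29, value 7+18+6=31
- #2+#4: weight 18+13=31, value 11+18=29
- #1+#4: weight 8+13=21, value 7+18=25
Best: $31.

$31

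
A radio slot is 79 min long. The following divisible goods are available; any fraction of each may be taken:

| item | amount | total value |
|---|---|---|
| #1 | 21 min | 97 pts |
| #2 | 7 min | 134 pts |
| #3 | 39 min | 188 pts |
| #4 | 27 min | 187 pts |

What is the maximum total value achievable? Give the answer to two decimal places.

536.71

Take in order of value per unit:
- #2 (134/7 per unit): all 7 → value 134, running total 134.00
- #4 (187/27 per unit): all 27 → value 187, running total 321.00
- #3 (188/39 per unit): all 39 → value 188, running total 509.00
- #1 (97/21 per unit): 6 of 21 → value 6×97/21 = 27.7143, running total 536.71
Total 536.71.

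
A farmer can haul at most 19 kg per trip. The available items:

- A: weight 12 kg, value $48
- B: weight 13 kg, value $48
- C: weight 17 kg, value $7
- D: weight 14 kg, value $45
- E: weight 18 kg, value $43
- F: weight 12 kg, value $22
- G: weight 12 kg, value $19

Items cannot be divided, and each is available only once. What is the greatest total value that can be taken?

$48

Check high-value combinations within 19 kg:
- A: weight 12, value 48
- B: weight 13, value 48
- D: weight 14, value 45
- E: weight 18, value 43
- F: weight 12, value 22
Best: $48.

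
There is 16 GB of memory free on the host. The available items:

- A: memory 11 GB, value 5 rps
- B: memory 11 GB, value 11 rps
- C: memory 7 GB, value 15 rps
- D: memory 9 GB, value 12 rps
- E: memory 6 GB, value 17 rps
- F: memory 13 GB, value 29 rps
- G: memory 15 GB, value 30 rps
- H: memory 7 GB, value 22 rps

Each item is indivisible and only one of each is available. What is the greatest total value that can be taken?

Check high-value combinations within 16 GB:
- E+H: memory 6+7=13, value 17+22=39
- C+H: memory 7+7=14, value 15+22=37
- D+H: memory 9+7=16, value 12+22=34
- C+E: memory 7+6=13, value 15+17=32
Best: 39 rps.

39 rps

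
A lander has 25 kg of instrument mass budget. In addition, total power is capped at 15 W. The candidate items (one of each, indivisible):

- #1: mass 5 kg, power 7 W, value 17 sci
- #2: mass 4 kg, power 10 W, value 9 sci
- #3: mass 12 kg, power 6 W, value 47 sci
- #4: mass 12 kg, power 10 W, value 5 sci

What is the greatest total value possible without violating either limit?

Feasible sets respecting both limits:
- #1+#3: mass 17, power 13, value 64
- #3: mass 12, power 6, value 47
- #1: mass 5, power 7, value 17
- #2: mass 4, power 10, value 9
Best: 64 sci.

64 sci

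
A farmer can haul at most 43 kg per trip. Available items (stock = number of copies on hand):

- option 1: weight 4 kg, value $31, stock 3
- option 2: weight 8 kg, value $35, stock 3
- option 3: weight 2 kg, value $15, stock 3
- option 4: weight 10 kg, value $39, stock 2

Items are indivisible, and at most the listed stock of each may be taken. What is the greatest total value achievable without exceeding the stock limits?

$243

Top feasible selections:
- 3×option 1 + 3×option 2 + 3×option 3: weight 42, value 243
- 3×option 1 + 2×option 2 + 2×option 3 + 1×option 4: weight 42, value 232
Best: $243.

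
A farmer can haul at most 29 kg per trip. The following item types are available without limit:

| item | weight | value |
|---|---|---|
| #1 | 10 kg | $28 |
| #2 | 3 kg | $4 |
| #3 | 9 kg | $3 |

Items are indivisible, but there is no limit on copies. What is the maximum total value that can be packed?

$68

Best value-per-unit is #1 at 28/10; filling with it alone gives 2×28 = 56.
Optimal mix: 2×#1 + 3×#2 → weight 29, value 68.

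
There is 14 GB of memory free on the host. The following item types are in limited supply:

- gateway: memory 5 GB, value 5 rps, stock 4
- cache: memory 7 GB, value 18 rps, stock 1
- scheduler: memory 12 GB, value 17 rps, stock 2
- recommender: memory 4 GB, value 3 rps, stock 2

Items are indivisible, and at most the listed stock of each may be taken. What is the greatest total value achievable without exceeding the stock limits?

Best selections within memory 14 and stock limits:
- 1×gateway + 1×cache: memory 12, value 23
- 1×cache + 1×recommender: memory 11, value 21
- 1×cache: memory 7, value 18
- 1×scheduler: memory 12, value 17
Best: 23 rps.

23 rps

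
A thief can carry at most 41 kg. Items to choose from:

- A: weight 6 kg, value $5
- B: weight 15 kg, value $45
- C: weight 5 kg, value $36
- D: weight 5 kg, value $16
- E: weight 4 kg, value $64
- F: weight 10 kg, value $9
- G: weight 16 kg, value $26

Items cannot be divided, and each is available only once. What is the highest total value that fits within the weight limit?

$171

Check high-value combinations within 41 kg:
- B+C+E+G: weight 15+5+4+16=40, value 45+36+64+26=171
- B+C+D+E+F: weight 15+5+5+4+10=39, value 45+36+16+64+9=170
- A+B+C+D+E: weight 6+15+5+5+4=35, value 5+45+36+16+64=166
Best: $171.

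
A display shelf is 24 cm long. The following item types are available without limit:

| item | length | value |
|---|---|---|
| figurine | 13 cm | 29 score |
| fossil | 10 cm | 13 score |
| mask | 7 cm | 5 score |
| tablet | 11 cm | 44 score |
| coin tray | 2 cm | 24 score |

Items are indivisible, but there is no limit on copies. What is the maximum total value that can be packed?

Best value-per-unit is coin tray at 24/2, and filling with it alone uses length 12×2=24. No mix of the others beats 12×24 = 288.

288 score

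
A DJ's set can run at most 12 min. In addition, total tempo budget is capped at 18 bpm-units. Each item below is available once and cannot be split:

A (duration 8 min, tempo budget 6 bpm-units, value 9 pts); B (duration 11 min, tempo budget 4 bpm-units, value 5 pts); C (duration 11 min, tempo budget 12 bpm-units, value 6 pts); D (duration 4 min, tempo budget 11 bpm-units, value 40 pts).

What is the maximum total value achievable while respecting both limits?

49 pts

Feasible sets respecting both limits:
- A+D: duration 12, tempo budget 17, value 49
- D: duration 4, tempo budget 11, value 40
- A: duration 8, tempo budget 6, value 9
- C: duration 11, tempo budget 12, value 6
Best: 49 pts.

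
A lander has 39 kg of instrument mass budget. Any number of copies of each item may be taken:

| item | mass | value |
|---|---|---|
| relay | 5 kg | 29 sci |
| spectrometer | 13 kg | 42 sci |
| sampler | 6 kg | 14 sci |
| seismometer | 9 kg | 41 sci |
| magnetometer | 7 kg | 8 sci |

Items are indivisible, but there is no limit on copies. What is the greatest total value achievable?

215 sci

Best value-per-unit is relay at 29/5; filling with it alone gives 7×29 = 203.
Optimal mix: 6×relay + 1×seismometer → mass 39, value 215.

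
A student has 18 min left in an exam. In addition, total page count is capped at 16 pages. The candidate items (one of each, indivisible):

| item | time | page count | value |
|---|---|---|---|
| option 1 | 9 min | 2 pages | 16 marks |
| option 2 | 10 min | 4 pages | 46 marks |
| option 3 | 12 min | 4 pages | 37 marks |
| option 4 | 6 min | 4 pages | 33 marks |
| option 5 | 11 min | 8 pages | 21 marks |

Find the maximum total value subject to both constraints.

Feasible sets respecting both limits:
- option 2+option 4: time 16, page count 8, value 79
- option 3+option 4: time 18, page count 8, value 70
- option 4+option 5: time 17, page count 12, value 54
- option 1+option 4: time 15, page count 6, value 49
Best: 79 marks.

79 marks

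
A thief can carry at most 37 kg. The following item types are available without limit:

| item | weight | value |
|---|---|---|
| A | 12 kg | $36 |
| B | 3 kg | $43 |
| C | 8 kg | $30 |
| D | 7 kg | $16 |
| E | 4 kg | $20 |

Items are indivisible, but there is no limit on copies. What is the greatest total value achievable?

Best value-per-unit is B at 43/3, and filling with it alone uses weight 12×3=36. No mix of the others beats 12×43 = 516.

$516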